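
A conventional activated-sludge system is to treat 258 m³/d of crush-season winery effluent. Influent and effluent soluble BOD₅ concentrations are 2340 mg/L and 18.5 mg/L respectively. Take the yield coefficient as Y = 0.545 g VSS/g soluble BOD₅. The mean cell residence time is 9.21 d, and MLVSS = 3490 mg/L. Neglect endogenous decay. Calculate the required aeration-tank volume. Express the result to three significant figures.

V·X = Y·Q·ΔS·θ_c gives V = 0.545 × 258 × (2340 − 18.5) × 9.21 / 3490 = 861.4 m³.

V ≈ 861 m³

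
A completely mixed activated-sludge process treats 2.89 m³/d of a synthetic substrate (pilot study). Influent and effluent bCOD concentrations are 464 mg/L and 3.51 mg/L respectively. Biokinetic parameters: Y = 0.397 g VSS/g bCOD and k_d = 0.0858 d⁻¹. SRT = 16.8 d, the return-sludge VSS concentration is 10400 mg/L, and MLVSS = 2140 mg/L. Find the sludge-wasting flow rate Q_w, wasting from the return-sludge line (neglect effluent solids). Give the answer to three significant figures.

Steady-state biomass mass balance: V·X·(1 + k_d·θ_c) = Y·Q·(S₀ − S)·θ_c, so V = 0.397 × 2.89 × (464 − 3.51) × 16.8 / [2140 × (1 + 0.0858 × 16.8)] = 8.88×10^3 / 5225 = 1.699 m³.
Wasting from the return line (neglecting effluent solids): Q_w = V·X / (θ_c·X_r) = 1.699 × 2140 / (16.8 × 10400) = 0.02081 m³/d.

Q_w ≈ 0.0208 m³/d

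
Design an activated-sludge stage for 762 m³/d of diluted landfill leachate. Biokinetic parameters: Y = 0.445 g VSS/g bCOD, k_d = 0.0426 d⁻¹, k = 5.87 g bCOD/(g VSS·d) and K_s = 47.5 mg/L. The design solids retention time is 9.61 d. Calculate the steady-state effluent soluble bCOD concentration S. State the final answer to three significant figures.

Effluent substrate depends only on kinetics and SRT: S = K_s(1 + k_d θ_c) / [θ_c(Yk − k_d) − 1] = 47.5 × (1 + 0.0426 × 9.61) / [9.61 × (0.445 × 5.87 − 0.0426) − 1] = 66.95 / 23.69 = 2.826 mg/L.

S ≈ 2.83 mg/L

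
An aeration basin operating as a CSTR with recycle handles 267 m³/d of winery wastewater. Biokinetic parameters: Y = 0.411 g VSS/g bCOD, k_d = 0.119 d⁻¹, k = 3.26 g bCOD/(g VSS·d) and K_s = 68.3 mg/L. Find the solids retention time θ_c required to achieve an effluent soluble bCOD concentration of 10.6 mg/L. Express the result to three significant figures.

θ_c ≈ 16.4 d

From 1/θ_c = Y·k·S/(K_s + S) − k_d: Y·k·S/(K_s+S) = 0.411 × 3.26 × 10.6 / (68.3 + 10.6) = 0.1800 d⁻¹.
θ_c = 1/(μ − k_d) = 1/(0.1800 − 0.119) = 1/0.06101 = 16.39 d.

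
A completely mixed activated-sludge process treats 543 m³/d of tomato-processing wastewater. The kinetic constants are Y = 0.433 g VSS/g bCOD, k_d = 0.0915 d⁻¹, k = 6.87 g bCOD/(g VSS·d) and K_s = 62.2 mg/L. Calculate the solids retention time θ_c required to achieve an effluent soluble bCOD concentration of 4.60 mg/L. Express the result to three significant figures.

Specific growth rate at S = 4.60 mg/L: μ = YkS/(K_s+S) = 0.433·6.87·4.60/(62.2+4.60) = 0.2048 d⁻¹.
1/θ_c = 0.2048 − 0.0915 = 0.1133 d⁻¹, so θ_c = 8.823 d.

θ_c ≈ 8.82 d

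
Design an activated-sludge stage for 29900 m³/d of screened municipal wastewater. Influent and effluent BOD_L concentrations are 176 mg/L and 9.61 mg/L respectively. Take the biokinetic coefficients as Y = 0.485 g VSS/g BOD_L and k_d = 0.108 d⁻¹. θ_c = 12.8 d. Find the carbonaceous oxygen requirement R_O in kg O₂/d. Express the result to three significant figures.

Correct the yield for decay: Y_obs = Y/(1 + k_d θ_c) = 0.485 / (1 + 0.108 × 12.8) = 0.485 / 2.382 = 0.2036.
Substrate removed = Q·(S₀ − S) = 29900 m³/d × (176 − 9.61) g/m³ = 4.98×10^6 g/d = 4975 kg/d.
Biomass synthesised: P_X = Y_obs × 4975 = 1013 kg VSS/d.
R_O = Q·ΔS − 1.42 P_X = 4975 − 1438 = 3537 kg O₂/d.

R_O ≈ 3540 kg O₂/d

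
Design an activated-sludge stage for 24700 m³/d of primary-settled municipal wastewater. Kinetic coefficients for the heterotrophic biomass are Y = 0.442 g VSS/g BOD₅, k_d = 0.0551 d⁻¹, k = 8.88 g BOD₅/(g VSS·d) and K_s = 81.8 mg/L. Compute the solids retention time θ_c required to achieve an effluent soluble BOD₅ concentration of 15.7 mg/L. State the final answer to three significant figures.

At the target effluent, Y k S/(K_s+S) = 0.442×8.88×15.7/97.50 = 0.6320 d⁻¹.
θ_c = 1/(μ − k_d) = 1/(0.6320 − 0.0551) = 1/0.5769 = 1.733 d.

θ_c ≈ 1.73 d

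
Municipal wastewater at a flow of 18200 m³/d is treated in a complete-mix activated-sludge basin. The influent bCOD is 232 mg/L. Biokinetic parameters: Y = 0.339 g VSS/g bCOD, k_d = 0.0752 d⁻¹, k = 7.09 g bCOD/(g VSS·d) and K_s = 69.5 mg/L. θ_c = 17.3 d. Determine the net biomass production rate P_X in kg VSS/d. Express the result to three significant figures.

P_X ≈ 611 kg VSS/d

Effluent substrate depends only on kinetics and SRT: S = K_s(1 + k_d θ_c) / [θ_c(Yk − k_d) − 1] = 69.5 × (1 + 0.0752 × 17.3) / [17.3 × (0.339 × 7.09 − 0.0752) − 1] = 159.9 / 39.28 = 4.071 mg/L.
Observed yield with endogenous decay: Y_obs = Y / (1 + k_d·θ_c) = 0.339 / (1 + 0.0752 × 17.3) = 0.339 / 2.301 = 0.1473 g VSS/g bCOD.
Q·(S₀ − S) = 18200 × (232 − 4.07) × 10⁻³ = 4148 kg/d removed.
So the net sludge growth is P_X = 0.1473 × 4148 = 611.2 kg VSS/d.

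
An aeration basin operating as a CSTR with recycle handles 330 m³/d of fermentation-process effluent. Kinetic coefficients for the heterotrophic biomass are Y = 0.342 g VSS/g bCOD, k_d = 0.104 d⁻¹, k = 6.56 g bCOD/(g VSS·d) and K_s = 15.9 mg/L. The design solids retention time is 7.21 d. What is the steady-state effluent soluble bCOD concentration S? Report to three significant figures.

S ≈ 1.93 mg/L

From the Monod/SRT balance for a CMAS, S = K_s·(1+k_d θ_c)/[θ_c·(Y k − k_d) − 1] = 15.9 × (1 + 0.104 × 7.21) / [7.21 × (0.342 × 6.56 − 0.104) − 1] = 27.82 / 14.43 = 1.929 mg/L.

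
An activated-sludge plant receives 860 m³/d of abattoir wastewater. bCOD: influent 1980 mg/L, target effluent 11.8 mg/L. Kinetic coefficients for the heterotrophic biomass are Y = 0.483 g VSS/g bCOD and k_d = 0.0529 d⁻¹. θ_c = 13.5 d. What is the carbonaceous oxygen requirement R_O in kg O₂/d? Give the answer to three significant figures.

The observed yield is Y_obs = Y/(1 + k_d·θ_c) = 0.483 / (1 + 0.0529 × 13.5) = 0.483 / 1.714 = 0.2818 g VSS per g bCOD removed.
ΔS = 1980 − 11.8 = 1968 mg/L, so the substrate removal rate is 860 × 1968/1000 = 1693 kg bCOD/d.
Biomass synthesised: P_X = Y_obs × 1693 = 476.9 kg VSS/d.
Carbonaceous O₂ demand = substrate oxidised − cell-mass equivalent = 1693 − 1.42 × 476.9 = 1015 kg O₂/d.

R_O ≈ 1020 kg O₂/d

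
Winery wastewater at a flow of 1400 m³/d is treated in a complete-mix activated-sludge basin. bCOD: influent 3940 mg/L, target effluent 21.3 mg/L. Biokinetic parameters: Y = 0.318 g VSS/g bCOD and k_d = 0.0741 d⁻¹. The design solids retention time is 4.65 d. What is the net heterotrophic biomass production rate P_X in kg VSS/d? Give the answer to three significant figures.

P_X ≈ 1300 kg VSS/d

Observed yield with endogenous decay: Y_obs = Y / (1 + k_d·θ_c) = 0.318 / (1 + 0.0741 × 4.65) = 0.318 / 1.345 = 0.2365 g VSS/g bCOD.
Substrate removed = Q·(S₀ − S) = 1400 m³/d × (3940 − 21.3) g/m³ = 5.49×10^6 g/d = 5486 kg/d.
So the net sludge growth is P_X = 0.2365 × 5486 = 1298 kg VSS/d.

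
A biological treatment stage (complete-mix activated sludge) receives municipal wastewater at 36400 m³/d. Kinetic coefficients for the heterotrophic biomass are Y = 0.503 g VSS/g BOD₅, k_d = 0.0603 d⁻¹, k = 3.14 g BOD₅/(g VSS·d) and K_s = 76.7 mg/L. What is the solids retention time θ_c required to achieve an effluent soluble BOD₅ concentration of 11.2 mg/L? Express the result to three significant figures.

θ_c ≈ 7.09 d

From 1/θ_c = Y·k·S/(K_s + S) − k_d: Y·k·S/(K_s+S) = 0.503 × 3.14 × 11.2 / (76.7 + 11.2) = 0.2012 d⁻¹.
Then 1/θ_c = μ − k_d = 0.2012 − 0.0603 = 0.1409 d⁻¹, giving θ_c = 7.095 d.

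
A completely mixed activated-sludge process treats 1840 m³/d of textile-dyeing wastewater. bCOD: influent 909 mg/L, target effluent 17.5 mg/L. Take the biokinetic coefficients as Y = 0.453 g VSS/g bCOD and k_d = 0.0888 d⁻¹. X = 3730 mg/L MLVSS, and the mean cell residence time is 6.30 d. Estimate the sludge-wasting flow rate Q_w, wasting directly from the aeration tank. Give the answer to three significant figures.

Q_w ≈ 128 m³/d

Steady-state biomass mass balance: V·X·(1 + k_d·θ_c) = Y·Q·(S₀ − S)·θ_c, so V = 0.453 × 1840 × (909 − 17.5) × 6.30 / [3730 × (1 + 0.0888 × 6.30)] = 4.68×10^6 / 5817 = 804.8 m³.
Wasting from the aeration tank: Q_w = V / θ_c = 804.8 / 6.30 = 127.7 m³/d.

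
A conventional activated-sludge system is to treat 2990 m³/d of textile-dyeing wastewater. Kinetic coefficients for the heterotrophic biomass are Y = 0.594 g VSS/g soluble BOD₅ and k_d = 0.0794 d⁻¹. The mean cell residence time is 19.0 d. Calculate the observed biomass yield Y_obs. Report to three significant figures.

The observed yield is Y_obs = Y/(1 + k_d·θ_c) = 0.594 / (1 + 0.0794 × 19.0) = 0.594 / 2.509 = 0.2368 g VSS per g soluble BOD₅ removed.

Y_obs ≈ 0.237 g VSS/g soluble BOD₅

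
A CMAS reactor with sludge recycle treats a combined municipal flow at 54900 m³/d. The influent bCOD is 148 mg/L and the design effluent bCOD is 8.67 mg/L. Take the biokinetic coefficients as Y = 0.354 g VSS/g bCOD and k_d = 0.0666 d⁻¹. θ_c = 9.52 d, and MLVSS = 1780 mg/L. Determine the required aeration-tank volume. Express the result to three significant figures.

V ≈ 8860 m³

Steady-state biomass mass balance: V·X·(1 + k_d·θ_c) = Y·Q·(S₀ − S)·θ_c, so V = 0.354 × 54900 × (148 − 8.67) × 9.52 / [1780 × (1 + 0.0666 × 9.52)] = 2.58×10^7 / 2909 = 8863 m³.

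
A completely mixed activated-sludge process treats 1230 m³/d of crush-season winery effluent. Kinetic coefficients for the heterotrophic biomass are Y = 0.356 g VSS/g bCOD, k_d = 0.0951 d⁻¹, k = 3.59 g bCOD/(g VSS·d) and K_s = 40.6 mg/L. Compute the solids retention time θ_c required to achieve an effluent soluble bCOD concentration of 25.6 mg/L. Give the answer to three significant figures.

θ_c ≈ 2.51 d

At the target effluent, Y k S/(K_s+S) = 0.356×3.59×25.6/66.20 = 0.4942 d⁻¹.
1/θ_c = 0.4942 − 0.0951 = 0.3991 d⁻¹, so θ_c = 2.505 d.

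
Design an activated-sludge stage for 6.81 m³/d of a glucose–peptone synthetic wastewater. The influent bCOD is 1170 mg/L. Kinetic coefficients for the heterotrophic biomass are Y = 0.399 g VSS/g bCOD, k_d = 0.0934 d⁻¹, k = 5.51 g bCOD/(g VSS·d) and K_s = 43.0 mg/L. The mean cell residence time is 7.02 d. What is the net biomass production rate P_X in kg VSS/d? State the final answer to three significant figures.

For a completely mixed reactor with recycle the Lawrence–McCarty relation gives S = K_s·(1 + k_d·θ_c) / [θ_c·(Y·k − k_d) − 1] = 43.0 × (1 + 0.0934 × 7.02) / [7.02 × (0.399 × 5.51 − 0.0934) − 1] = 71.19 / 13.78 = 5.167 mg/L.
Correct the yield for decay: Y_obs = Y/(1 + k_d θ_c) = 0.399 / (1 + 0.0934 × 7.02) = 0.399 / 1.656 = 0.2410.
ΔS = 1170 − 5.17 = 1165 mg/L, so the substrate removal rate is 6.81 × 1165/1000 = 7.932 kg bCOD/d.
Biomass produced: P_X = Y_obs·Q·ΔS = 0.2410 × 7.932 ≈ 1.912 kg VSS/d.

P_X ≈ 1.91 kg VSS/d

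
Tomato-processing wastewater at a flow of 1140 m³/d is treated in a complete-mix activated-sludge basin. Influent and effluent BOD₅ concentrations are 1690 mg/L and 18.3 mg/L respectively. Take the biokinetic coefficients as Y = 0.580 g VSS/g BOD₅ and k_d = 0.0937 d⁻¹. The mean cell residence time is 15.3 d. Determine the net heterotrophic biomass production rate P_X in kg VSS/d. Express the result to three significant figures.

The observed yield is Y_obs = Y/(1 + k_d·θ_c) = 0.580 / (1 + 0.0937 × 15.3) = 0.580 / 2.434 = 0.2383 g VSS per g BOD₅ removed.
Q·(S₀ − S) = 1140 × (1690 − 18.3) × 10⁻³ = 1906 kg/d removed.
P_X = Y_obs · Q(S₀ − S) = 0.2383 × 1906 = 454.2 kg VSS/d.

P_X ≈ 454 kg VSS/d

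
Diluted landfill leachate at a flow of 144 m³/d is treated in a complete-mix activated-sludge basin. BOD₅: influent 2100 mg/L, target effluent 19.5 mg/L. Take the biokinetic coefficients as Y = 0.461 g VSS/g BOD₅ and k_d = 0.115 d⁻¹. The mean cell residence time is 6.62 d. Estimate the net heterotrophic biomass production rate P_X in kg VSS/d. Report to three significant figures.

The observed yield is Y_obs = Y/(1 + k_d·θ_c) = 0.461 / (1 + 0.115 × 6.62) = 0.461 / 1.761 = 0.2617 g VSS per g BOD₅ removed.
Mass of BOD₅ removed per day: Q(S₀ − S) = 144 × 2080 g/m³ = 299.6 kg/d.
Biomass produced: P_X = Y_obs·Q·ΔS = 0.2617 × 299.6 ≈ 78.41 kg VSS/d.

P_X ≈ 78.4 kg VSS/d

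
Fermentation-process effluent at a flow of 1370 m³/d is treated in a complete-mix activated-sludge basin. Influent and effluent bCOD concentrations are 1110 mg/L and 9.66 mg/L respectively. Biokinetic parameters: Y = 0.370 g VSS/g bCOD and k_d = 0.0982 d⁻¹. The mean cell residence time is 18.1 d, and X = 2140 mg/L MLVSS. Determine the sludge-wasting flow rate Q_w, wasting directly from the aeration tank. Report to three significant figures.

From the SRT design equation V = Y Q (S₀−S) θ_c / [X (1 + k_d θ_c)] = 0.370 × 1370 × (1110 − 9.66) × 18.1 / [2140 × (1 + 0.0982 × 18.1)] = 1.01×10^7 / 5944 = 1699 m³.
With mixed-liquor wasting, θ_c = V/Q_w, so Q_w = V/θ_c = 1699/18.1 = 93.84 m³/d.

Q_w ≈ 93.8 m³/d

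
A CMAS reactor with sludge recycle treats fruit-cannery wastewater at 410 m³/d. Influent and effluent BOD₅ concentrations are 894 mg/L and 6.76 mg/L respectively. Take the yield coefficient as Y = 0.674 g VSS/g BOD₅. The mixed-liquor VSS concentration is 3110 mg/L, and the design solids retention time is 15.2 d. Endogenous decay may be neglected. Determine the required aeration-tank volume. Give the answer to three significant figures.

V ≈ 1200 m³

Biomass mass balance (decay neglected): V·X = Y·Q·(S₀ − S)·θ_c, so V = 0.674 × 410 × (894 − 6.76) × 15.2 / 3110 = 1198 m³.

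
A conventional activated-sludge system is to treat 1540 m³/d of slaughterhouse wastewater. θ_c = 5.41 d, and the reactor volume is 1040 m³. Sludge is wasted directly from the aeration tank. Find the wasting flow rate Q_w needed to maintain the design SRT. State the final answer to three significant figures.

With mixed-liquor wasting, θ_c = V/Q_w, so Q_w = V/θ_c = 1040/5.41 = 192.2 m³/d.

Q_w ≈ 192 m³/d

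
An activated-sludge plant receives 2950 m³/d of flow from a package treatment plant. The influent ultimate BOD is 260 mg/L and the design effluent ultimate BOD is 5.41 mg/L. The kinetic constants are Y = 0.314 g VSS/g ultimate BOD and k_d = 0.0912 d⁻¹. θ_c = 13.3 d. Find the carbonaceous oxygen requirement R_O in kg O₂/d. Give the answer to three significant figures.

Y_obs = Y / (1 + k_d θ_c) = 0.314 / (1 + 0.0912 × 13.3) = 0.314 / 2.213 = 0.1419.
Mass of ultimate BOD removed per day: Q(S₀ − S) = 2950 × 254.6 g/m³ = 751.0 kg/d.
P_X = Y_obs·Q·(S₀ − S) = 0.1419 × 751.0 = 106.6 kg VSS/d.
R_O = Q·(S₀ − S) − 1.42·P_X = 751.0 − 1.42 × 106.6 = 599.7 kg O₂/d.

R_O ≈ 600 kg O₂/d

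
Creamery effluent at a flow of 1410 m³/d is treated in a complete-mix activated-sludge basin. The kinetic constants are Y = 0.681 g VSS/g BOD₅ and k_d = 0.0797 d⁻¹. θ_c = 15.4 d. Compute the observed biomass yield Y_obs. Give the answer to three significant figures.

Y_obs = Y / (1 + k_d θ_c) = 0.681 / (1 + 0.0797 × 15.4) = 0.681 / 2.227 = 0.3057.

Y_obs ≈ 0.306 g VSS/g BOD₅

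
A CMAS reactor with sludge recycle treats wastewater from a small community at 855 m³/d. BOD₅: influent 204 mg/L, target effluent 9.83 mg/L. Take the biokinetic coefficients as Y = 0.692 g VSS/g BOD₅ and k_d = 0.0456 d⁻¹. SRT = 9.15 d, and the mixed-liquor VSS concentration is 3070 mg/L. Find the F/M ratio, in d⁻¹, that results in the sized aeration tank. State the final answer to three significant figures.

Rearranging the biomass balance for a CMAS with decay, V = Y·Q·ΔS·θ_c / [X·(1+k_d θ_c)] = 0.692 × 855 × (204 − 9.83) × 9.15 / [3070 × (1 + 0.0456 × 9.15)] = 1.05×10^6 / 4351 = 241.6 m³.
Food-to-microorganism ratio F/M = Q S₀ / (V X) = 855 × 204 / (241.6 × 3070) = 0.2352 d⁻¹.

F/M ≈ 0.235 d⁻¹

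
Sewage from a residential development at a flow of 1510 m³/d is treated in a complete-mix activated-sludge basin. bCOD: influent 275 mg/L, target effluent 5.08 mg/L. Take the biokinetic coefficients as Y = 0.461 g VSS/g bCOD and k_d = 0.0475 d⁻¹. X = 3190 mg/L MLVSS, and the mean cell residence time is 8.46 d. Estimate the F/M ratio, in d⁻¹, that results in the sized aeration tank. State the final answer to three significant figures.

Rearranging the biomass balance for a CMAS with decay, V = Y·Q·ΔS·θ_c / [X·(1+k_d θ_c)] = 0.461 × 1510 × (275 − 5.08) × 8.46 / [3190 × (1 + 0.0475 × 8.46)] = 1.59×10^6 / 4472 = 355.5 m³.
F/M = Q·S₀ / (V·X) = 1510 × 275 / (355.5 × 3190) = 0.3662 g bCOD·(g VSS·d)⁻¹.

F/M ≈ 0.366 d⁻¹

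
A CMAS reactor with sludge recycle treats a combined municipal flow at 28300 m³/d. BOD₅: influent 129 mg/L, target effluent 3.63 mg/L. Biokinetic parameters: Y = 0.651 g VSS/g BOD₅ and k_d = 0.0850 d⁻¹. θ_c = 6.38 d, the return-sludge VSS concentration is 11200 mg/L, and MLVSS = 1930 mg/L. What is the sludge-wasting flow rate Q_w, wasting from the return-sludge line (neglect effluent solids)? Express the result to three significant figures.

Rearranging the biomass balance for a CMAS with decay, V = Y·Q·ΔS·θ_c / [X·(1+k_d θ_c)] = 0.651 × 28300 × (129 − 3.63) × 6.38 / [1930 × (1 + 0.0850 × 6.38)] = 1.47×10^7 / 2977 = 4951 m³.
θ_c = V·X/(Q_w·X_r) when wasting from the recycle, so Q_w = V·X/(θ_c·X_r) = 4951 × 1930 / (6.38 × 11200) = 133.7 m³/d.

Q_w ≈ 134 m³/d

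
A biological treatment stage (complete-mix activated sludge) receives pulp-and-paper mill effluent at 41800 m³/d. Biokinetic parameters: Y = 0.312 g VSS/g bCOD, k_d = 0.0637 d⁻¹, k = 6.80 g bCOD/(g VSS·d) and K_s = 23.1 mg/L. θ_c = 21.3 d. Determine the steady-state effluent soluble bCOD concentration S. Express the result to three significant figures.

For a completely mixed reactor with recycle the Lawrence–McCarty relation gives S = K_s·(1 + k_d·θ_c) / [θ_c·(Y·k − k_d) − 1] = 23.1 × (1 + 0.0637 × 21.3) / [21.3 × (0.312 × 6.80 − 0.0637) − 1] = 54.44 / 42.83 = 1.271 mg/L.

S ≈ 1.27 mg/L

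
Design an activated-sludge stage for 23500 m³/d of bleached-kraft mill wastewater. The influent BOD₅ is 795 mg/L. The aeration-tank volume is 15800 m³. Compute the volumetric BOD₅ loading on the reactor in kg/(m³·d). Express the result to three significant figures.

L_v ≈ 1.18 kg BOD₅/(m³·d)

Volumetric loading L_v = Q·S₀ / V = 23500 × 795 g/m³ / 15800 m³ = 1182 g/(m³·d) = 1.182 kg BOD₅/(m³·d).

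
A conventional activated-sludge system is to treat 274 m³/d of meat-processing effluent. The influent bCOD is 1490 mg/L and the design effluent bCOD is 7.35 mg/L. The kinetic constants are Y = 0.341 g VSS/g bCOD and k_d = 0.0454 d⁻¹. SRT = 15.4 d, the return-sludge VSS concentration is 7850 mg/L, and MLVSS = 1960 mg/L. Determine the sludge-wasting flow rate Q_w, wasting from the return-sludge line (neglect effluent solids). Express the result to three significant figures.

Steady-state biomass mass balance: V·X·(1 + k_d·θ_c) = Y·Q·(S₀ − S)·θ_c, so V = 0.341 × 274 × (1490 − 7.35) × 15.4 / [1960 × (1 + 0.0454 × 15.4)] = 2.13×10^6 / 3330 = 640.6 m³.
Q_w = (V·X)/(θ_c X_r) = 640.6 × 1960 / (15.4 × 7850) = 10.39 m³/d.

Q_w ≈ 10.4 m³/d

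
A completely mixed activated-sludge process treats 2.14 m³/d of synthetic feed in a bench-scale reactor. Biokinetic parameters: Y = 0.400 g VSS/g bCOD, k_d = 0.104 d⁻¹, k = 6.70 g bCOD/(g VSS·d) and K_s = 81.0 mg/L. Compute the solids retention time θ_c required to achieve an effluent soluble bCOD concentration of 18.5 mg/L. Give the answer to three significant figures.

θ_c ≈ 2.54 d

At the target effluent, Y k S/(K_s+S) = 0.400×6.70×18.5/99.50 = 0.4983 d⁻¹.
1/θ_c = 0.4983 − 0.104 = 0.3943 d⁻¹, so θ_c = 2.536 d.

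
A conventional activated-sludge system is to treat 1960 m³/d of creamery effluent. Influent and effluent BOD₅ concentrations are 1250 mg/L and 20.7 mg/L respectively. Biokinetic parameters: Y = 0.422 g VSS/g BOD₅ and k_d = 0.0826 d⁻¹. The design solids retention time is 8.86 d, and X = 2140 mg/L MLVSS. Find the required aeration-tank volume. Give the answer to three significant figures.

From the SRT design equation V = Y Q (S₀−S) θ_c / [X (1 + k_d θ_c)] = 0.422 × 1960 × (1250 − 20.7) × 8.86 / [2140 × (1 + 0.0826 × 8.86)] = 9.01×10^6 / 3706 = 2431 m³.

V ≈ 2430 m³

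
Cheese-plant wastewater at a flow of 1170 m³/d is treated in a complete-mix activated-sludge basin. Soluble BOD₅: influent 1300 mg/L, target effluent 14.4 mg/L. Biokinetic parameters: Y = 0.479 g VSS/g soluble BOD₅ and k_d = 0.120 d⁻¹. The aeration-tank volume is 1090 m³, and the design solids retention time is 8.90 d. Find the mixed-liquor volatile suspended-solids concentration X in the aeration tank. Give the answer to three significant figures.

X ≈ 2840 mg/L

Solving the biomass balance for X: X = Y Q (S₀−S) θ_c / [V (1+k_d θ_c)] = 0.479 × 1170 × (1300 − 14.4) × 8.90 / [1090 × (1 + 0.120 × 8.90)] = 2845 mg/L.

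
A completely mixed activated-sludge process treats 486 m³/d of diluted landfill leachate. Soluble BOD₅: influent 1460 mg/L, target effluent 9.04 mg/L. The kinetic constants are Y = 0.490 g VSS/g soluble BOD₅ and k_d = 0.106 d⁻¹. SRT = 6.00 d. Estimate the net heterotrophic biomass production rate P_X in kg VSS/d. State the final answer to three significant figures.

Correct the yield for decay: Y_obs = Y/(1 + k_d θ_c) = 0.490 / (1 + 0.106 × 6.00) = 0.490 / 1.636 = 0.2995.
Substrate removed = Q·(S₀ − S) = 486 m³/d × (1460 − 9.04) g/m³ = 7.05×10^5 g/d = 705.2 kg/d.
Net biomass production P_X = Y_obs × Q·(S₀ − S) = 0.2995 × 705.2 = 211.2 kg VSS/d.

P_X ≈ 211 kg VSS/d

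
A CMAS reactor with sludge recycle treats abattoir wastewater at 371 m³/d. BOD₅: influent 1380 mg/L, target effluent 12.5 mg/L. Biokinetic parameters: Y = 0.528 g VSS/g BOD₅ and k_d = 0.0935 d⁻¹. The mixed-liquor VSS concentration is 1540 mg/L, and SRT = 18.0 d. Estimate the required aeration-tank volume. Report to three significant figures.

V ≈ 1170 m³

Steady-state biomass mass balance: V·X·(1 + k_d·θ_c) = Y·Q·(S₀ − S)·θ_c, so V = 0.528 × 371 × (1380 − 12.5) × 18.0 / [1540 × (1 + 0.0935 × 18.0)] = 4.82×10^6 / 4132 = 1167 m³.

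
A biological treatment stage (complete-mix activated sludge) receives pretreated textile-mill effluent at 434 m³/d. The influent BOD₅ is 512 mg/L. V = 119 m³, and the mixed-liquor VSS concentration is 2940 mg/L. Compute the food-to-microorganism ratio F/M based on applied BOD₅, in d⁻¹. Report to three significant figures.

F/M = Q·S₀ / (V·X) = 434 × 512 / (119.0 × 2940) = 0.6351 g BOD₅·(g VSS·d)⁻¹.

F/M ≈ 0.635 d⁻¹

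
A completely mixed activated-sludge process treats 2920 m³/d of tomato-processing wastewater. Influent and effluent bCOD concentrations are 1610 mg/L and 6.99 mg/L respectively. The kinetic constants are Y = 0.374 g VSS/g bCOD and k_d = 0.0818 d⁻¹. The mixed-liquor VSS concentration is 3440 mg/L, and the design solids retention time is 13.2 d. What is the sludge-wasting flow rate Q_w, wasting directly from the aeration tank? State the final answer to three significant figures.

Q_w ≈ 245 m³/d

Steady-state biomass mass balance: V·X·(1 + k_d·θ_c) = Y·Q·(S₀ − S)·θ_c, so V = 0.374 × 2920 × (1610 − 6.99) × 13.2 / [3440 × (1 + 0.0818 × 13.2)] = 2.31×10^7 / 7154 = 3230 m³.
Wasting from the aeration tank: Q_w = V / θ_c = 3230 / 13.2 = 244.7 m³/d.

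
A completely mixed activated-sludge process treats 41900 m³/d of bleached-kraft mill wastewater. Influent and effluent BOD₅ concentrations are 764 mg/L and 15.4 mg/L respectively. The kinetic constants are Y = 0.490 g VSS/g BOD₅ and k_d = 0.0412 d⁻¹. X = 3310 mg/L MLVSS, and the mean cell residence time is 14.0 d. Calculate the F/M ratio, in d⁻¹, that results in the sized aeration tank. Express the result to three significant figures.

F/M ≈ 0.235 d⁻¹

Rearranging the biomass balance for a CMAS with decay, V = Y·Q·ΔS·θ_c / [X·(1+k_d θ_c)] = 0.490 × 41900 × (764 − 15.4) × 14.0 / [3310 × (1 + 0.0412 × 14.0)] = 2.15×10^8 / 5219 = 41227 m³.
Food-to-microorganism ratio F/M = Q S₀ / (V X) = 41900 × 764 / (41227 × 3310) = 0.2346 d⁻¹.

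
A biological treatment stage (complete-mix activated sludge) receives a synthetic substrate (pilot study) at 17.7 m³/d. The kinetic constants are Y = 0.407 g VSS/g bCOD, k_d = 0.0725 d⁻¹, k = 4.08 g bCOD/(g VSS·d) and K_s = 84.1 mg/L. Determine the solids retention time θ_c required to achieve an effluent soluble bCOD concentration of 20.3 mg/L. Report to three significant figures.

Specific growth rate at S = 20.3 mg/L: μ = YkS/(K_s+S) = 0.407·4.08·20.3/(84.1+20.3) = 0.3229 d⁻¹.
1/θ_c = 0.3229 − 0.0725 = 0.2504 d⁻¹, so θ_c = 3.994 d.

θ_c ≈ 3.99 d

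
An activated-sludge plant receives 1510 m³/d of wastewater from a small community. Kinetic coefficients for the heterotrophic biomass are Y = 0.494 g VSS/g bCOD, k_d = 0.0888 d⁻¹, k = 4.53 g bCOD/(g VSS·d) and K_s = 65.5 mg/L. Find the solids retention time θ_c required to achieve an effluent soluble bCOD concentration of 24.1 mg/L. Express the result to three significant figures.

θ_c ≈ 1.95 d

From 1/θ_c = Y·k·S/(K_s + S) − k_d: Y·k·S/(K_s+S) = 0.494 × 4.53 × 24.1 / (65.5 + 24.1) = 0.6019 d⁻¹.
1/θ_c = 0.6019 − 0.0888 = 0.5131 d⁻¹, so θ_c = 1.949 d.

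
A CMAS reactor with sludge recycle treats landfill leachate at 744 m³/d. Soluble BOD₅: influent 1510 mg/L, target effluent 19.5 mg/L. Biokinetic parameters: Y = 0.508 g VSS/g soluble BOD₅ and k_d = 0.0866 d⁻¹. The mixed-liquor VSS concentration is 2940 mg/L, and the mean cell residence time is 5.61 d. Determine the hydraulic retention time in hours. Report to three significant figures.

τ ≈ 23.3 h

Rearranging the biomass balance for a CMAS with decay, V = Y·Q·ΔS·θ_c / [X·(1+k_d θ_c)] = 0.508 × 744 × (1510 − 19.5) × 5.61 / [2940 × (1 + 0.0866 × 5.61)] = 3.16×10^6 / 4368 = 723.5 m³.
HRT = V/Q = 723.5 m³ / 744 m³·d⁻¹ = 0.9724 d × 24 = 23.34 h.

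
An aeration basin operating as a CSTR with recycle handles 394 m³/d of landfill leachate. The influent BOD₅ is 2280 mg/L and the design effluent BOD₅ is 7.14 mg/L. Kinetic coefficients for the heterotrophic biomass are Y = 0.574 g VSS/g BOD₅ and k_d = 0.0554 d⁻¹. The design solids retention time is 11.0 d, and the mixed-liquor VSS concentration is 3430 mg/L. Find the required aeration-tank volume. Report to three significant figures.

Rearranging the biomass balance for a CMAS with decay, V = Y·Q·ΔS·θ_c / [X·(1+k_d θ_c)] = 0.574 × 394 × (2280 − 7.14) × 11.0 / [3430 × (1 + 0.0554 × 11.0)] = 5.65×10^6 / 5520 = 1024 m³.

V ≈ 1020 m³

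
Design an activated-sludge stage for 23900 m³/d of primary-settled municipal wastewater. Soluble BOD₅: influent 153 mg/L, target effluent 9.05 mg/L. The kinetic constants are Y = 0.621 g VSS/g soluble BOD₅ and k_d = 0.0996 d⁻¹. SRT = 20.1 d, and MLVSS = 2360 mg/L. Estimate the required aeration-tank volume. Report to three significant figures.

V ≈ 6060 m³

From the SRT design equation V = Y Q (S₀−S) θ_c / [X (1 + k_d θ_c)] = 0.621 × 23900 × (153 − 9.05) × 20.1 / [2360 × (1 + 0.0996 × 20.1)] = 4.29×10^7 / 7085 = 6062 m³.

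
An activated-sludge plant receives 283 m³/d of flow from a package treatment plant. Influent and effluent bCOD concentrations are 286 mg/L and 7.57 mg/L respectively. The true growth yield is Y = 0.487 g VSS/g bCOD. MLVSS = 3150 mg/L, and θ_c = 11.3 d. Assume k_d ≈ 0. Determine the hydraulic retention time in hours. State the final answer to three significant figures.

Biomass mass balance (decay neglected): V·X = Y·Q·(S₀ − S)·θ_c, so V = 0.487 × 283 × (286 − 7.57) × 11.3 / 3150 = 137.7 m³.
τ = V/Q = 137.7/283 = 0.4864 d, or 11.67 h.

τ ≈ 11.7 h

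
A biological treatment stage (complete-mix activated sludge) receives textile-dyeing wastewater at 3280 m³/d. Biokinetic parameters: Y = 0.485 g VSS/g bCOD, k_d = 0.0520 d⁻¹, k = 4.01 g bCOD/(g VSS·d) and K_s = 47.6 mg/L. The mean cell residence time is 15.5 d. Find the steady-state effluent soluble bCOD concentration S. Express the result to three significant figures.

S ≈ 3.03 mg/L

From the Monod/SRT balance for a CMAS, S = K_s·(1+k_d θ_c)/[θ_c·(Y k − k_d) − 1] = 47.6 × (1 + 0.0520 × 15.5) / [15.5 × (0.485 × 4.01 − 0.0520) − 1] = 85.97 / 28.34 = 3.033 mg/L.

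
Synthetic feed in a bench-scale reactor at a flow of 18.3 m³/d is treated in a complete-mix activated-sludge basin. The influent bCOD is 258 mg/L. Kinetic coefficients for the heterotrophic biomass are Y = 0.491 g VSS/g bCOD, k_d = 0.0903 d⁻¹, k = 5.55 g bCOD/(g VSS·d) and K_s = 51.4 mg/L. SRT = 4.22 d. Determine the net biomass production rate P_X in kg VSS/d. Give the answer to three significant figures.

P_X ≈ 1.63 kg VSS/d

Effluent substrate depends only on kinetics and SRT: S = K_s(1 + k_d θ_c) / [θ_c(Yk − k_d) − 1] = 51.4 × (1 + 0.0903 × 4.22) / [4.22 × (0.491 × 5.55 − 0.0903) − 1] = 70.99 / 10.12 = 7.015 mg/L.
The observed yield is Y_obs = Y/(1 + k_d·θ_c) = 0.491 / (1 + 0.0903 × 4.22) = 0.491 / 1.381 = 0.3555 g VSS per g bCOD removed.
Mass of bCOD removed per day: Q(S₀ − S) = 18.3 × 251.0 g/m³ = 4.593 kg/d.
P_X = Y_obs · Q(S₀ − S) = 0.3555 × 4.593 = 1.633 kg VSS/d.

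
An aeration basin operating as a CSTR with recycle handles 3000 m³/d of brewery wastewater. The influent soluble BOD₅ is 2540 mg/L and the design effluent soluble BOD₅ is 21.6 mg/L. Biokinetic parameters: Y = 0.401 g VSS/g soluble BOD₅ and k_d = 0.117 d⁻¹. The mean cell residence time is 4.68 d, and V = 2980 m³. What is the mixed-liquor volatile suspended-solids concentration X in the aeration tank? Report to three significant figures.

X = Y·Q·ΔS·θ_c / [V·(1 + k_d θ_c)] = 0.401 × 3000 × (2540 − 21.6) × 4.68 / [2980 × (1 + 0.117 × 4.68)] = 3074 mg/L.

X ≈ 3070 mg/L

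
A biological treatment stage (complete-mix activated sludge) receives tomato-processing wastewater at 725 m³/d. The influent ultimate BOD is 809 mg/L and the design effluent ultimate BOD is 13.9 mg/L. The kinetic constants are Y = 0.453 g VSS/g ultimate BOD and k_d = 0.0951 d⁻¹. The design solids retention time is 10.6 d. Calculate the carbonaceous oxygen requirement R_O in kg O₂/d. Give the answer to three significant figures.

Correct the yield for decay: Y_obs = Y/(1 + k_d θ_c) = 0.453 / (1 + 0.0951 × 10.6) = 0.453 / 2.008 = 0.2256.
Substrate removed = Q·(S₀ − S) = 725 m³/d × (809 − 13.9) g/m³ = 5.76×10^5 g/d = 576.4 kg/d.
Net sludge production P_X = 0.2256 × 576.4 = 130.0 kg VSS/d.
R_O = Q·ΔS − 1.42 P_X = 576.4 − 184.7 = 391.8 kg O₂/d.

R_O ≈ 392 kg O₂/d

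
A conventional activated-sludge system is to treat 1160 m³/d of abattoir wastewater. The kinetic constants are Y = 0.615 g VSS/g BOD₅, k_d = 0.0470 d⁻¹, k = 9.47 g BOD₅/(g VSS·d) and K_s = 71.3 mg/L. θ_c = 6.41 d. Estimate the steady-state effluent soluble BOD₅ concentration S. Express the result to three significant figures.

S ≈ 2.58 mg/L

From the Monod/SRT balance for a CMAS, S = K_s·(1+k_d θ_c)/[θ_c·(Y k − k_d) − 1] = 71.3 × (1 + 0.0470 × 6.41) / [6.41 × (0.615 × 9.47 − 0.0470) − 1] = 92.78 / 36.03 = 2.575 mg/L.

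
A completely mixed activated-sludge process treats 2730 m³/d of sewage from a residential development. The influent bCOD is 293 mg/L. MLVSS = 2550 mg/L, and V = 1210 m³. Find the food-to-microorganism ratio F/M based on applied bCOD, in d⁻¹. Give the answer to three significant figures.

F/M = applied load / biomass = Q·S₀/(V·X) = 2730 × 293 / (1210 × 2550) = 0.2592 d⁻¹.

F/M ≈ 0.259 d⁻¹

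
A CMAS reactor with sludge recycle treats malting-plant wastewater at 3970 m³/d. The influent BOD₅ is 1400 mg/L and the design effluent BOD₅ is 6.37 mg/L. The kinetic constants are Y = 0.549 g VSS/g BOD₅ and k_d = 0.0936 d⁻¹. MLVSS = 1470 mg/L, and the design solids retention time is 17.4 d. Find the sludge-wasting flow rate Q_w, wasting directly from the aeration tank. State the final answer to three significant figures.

Q_w ≈ 786 m³/d

From the SRT design equation V = Y Q (S₀−S) θ_c / [X (1 + k_d θ_c)] = 0.549 × 3970 × (1400 − 6.37) × 17.4 / [1470 × (1 + 0.0936 × 17.4)] = 5.29×10^7 / 3864 = 13678 m³.
For wasting at MLVSS concentration, Q_w = V/θ_c = 13678/17.4 = 786.1 m³/d.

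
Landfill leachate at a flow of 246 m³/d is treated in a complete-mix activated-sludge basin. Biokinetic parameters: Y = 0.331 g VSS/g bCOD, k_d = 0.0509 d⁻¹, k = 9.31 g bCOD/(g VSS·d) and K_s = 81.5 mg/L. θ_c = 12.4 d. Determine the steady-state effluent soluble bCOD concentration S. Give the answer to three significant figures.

Effluent substrate depends only on kinetics and SRT: S = K_s(1 + k_d θ_c) / [θ_c(Yk − k_d) − 1] = 81.5 × (1 + 0.0509 × 12.4) / [12.4 × (0.331 × 9.31 − 0.0509) − 1] = 132.9 / 36.58 = 3.634 mg/L.

S ≈ 3.63 mg/L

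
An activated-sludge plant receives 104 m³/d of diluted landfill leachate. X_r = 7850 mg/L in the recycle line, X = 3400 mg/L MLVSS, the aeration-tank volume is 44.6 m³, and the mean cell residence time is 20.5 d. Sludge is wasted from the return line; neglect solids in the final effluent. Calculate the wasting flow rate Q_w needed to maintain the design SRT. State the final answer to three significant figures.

Q_w ≈ 0.942 m³/d

Wasting from the return line (neglecting effluent solids): Q_w = V·X / (θ_c·X_r) = 44.60 × 3400 / (20.5 × 7850) = 0.9423 m³/d.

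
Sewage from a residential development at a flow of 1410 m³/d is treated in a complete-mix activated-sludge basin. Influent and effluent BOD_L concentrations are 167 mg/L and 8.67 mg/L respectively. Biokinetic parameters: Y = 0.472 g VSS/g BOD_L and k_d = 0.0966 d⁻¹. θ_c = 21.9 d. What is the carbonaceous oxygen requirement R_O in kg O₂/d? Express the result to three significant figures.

The observed yield is Y_obs = Y/(1 + k_d·θ_c) = 0.472 / (1 + 0.0966 × 21.9) = 0.472 / 3.116 = 0.1515 g VSS per g BOD_L removed.
Substrate removed = Q·(S₀ − S) = 1410 m³/d × (167 − 8.67) g/m³ = 2.23×10^5 g/d = 223.2 kg/d.
Net sludge production P_X = 0.1515 × 223.2 = 33.82 kg VSS/d.
Carbonaceous O₂ demand = substrate oxidised − cell-mass equivalent = 223.2 − 1.42 × 33.82 = 175.2 kg O₂/d.

R_O ≈ 175 kg O₂/d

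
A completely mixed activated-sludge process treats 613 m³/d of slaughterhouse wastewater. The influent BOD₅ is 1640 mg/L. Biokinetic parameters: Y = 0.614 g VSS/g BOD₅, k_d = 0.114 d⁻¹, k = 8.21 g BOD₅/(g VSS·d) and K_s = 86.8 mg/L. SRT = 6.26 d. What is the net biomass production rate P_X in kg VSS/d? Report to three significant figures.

From the Monod/SRT balance for a CMAS, S = K_s·(1+k_d θ_c)/[θ_c·(Y k − k_d) − 1] = 86.8 × (1 + 0.114 × 6.26) / [6.26 × (0.614 × 8.21 − 0.114) − 1] = 148.7 / 29.84 = 4.984 mg/L.
Observed yield with endogenous decay: Y_obs = Y / (1 + k_d·θ_c) = 0.614 / (1 + 0.114 × 6.26) = 0.614 / 1.714 = 0.3583 g VSS/g BOD₅.
Mass of BOD₅ removed per day: Q(S₀ − S) = 613 × 1635 g/m³ = 1002 kg/d.
So the net sludge growth is P_X = 0.3583 × 1002 = 359.1 kg VSS/d.

P_X ≈ 359 kg VSS/d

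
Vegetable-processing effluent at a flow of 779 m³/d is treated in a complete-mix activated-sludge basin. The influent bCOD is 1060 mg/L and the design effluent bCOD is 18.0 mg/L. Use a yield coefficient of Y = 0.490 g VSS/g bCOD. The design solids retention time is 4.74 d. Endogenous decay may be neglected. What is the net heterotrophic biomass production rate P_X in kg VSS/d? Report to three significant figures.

No decay correction is needed, so Y_obs = Y = 0.490.
Mass of bCOD removed per day: Q(S₀ − S) = 779 × 1042 g/m³ = 811.7 kg/d.
Net biomass production P_X = Y_obs × Q·(S₀ − S) = 0.4900 × 811.7 = 397.7 kg VSS/d.

P_X ≈ 398 kg VSS/d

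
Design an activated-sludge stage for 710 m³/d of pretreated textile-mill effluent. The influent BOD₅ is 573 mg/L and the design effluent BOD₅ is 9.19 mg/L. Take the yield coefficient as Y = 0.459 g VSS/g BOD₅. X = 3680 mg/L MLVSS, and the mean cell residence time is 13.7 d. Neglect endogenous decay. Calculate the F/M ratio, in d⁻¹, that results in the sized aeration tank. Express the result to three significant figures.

F/M ≈ 0.162 d⁻¹

V·X = Y·Q·ΔS·θ_c gives V = 0.459 × 710 × (573 − 9.19) × 13.7 / 3680 = 684.0 m³.
F/M = Q·S₀ / (V·X) = 710 × 573 / (684.0 × 3680) = 0.1616 g BOD₅·(g VSS·d)⁻¹.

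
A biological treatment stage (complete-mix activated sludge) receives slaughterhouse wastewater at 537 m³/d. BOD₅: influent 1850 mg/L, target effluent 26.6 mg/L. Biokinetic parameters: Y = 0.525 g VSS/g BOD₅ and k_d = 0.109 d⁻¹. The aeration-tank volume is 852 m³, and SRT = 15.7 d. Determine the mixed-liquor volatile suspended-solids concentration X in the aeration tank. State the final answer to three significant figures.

Solving the biomass balance for X: X = Y Q (S₀−S) θ_c / [V (1+k_d θ_c)] = 0.525 × 537 × (1850 − 26.6) × 15.7 / [852 × (1 + 0.109 × 15.7)] = 3494 mg/L.

X ≈ 3490 mg/L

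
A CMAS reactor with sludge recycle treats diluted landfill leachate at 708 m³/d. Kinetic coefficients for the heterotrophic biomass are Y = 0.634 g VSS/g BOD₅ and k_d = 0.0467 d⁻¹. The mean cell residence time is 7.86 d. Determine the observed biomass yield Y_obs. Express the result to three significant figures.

Y_obs ≈ 0.464 g VSS/g BOD₅

The observed yield is Y_obs = Y/(1 + k_d·θ_c) = 0.634 / (1 + 0.0467 × 7.86) = 0.634 / 1.367 = 0.4638 g VSS per g BOD₅ removed.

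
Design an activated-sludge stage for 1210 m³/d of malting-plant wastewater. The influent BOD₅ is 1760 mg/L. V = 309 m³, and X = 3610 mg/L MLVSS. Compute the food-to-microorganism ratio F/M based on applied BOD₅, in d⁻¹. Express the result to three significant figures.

Food-to-microorganism ratio F/M = Q S₀ / (V X) = 1210 × 1760 / (309.0 × 3610) = 1.909 d⁻¹.

F/M ≈ 1.91 d⁻¹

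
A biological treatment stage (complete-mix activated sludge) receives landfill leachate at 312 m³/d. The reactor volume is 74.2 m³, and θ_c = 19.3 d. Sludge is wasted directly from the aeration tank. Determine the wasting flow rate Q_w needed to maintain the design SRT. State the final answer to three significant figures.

Q_w ≈ 3.84 m³/d

For wasting at MLVSS concentration, Q_w = V/θ_c = 74.20/19.3 = 3.845 m³/d.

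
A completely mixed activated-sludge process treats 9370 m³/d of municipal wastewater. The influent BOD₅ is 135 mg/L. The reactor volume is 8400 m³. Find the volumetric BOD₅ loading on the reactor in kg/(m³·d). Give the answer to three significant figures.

L_v ≈ 0.151 kg BOD₅/(m³·d)

Applied BOD₅ load per unit volume = Q·S₀/V = (9370 × 135/1000)/8400 = 0.1506 kg BOD₅·m⁻³·d⁻¹.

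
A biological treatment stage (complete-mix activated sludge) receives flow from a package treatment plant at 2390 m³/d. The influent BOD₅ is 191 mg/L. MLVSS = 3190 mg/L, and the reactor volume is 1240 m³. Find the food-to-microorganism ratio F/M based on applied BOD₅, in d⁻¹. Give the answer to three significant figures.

F/M ≈ 0.115 d⁻¹

F/M = Q·S₀ / (V·X) = 2390 × 191 / (1240 × 3190) = 0.1154 g BOD₅·(g VSS·d)⁻¹.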